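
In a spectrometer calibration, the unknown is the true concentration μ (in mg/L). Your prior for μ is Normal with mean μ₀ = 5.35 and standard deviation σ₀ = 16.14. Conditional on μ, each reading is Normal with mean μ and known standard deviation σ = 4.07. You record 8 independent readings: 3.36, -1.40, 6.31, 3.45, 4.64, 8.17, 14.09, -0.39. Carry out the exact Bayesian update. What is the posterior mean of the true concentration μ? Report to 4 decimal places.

4.7833

For Normal data with known variance σ², a Normal(μ₀, σ₀²) prior on μ is conjugate. Posterior precision = 1/σ₀² + n/σ²; posterior mean is the precision-weighted average of μ₀ and x̄.
Σxᵢ = 3.36 + (-1.40) + 6.31 + 3.45 + 4.64 + 8.17 + 14.09 + (-0.39) = 38.23, so n·x̄ = 38.23.
σ₀² = 16.14² = 260.4996, σ² = 4.07² = 16.5649; σ² + n·σ₀² = 16.5649 + 8·260.4996 = 2100.5617.
Posterior mean = (μ₀/σ₀² + n·x̄/σ²)/(1/σ₀² + n/σ²) = (σ²·μ₀ + σ₀²·n·x̄)/(σ² + n·σ₀²) = (16.5649·5.35 + 260.4996·38.23)/2100.5617 = 10047.521923/2100.5617 = 4.7833.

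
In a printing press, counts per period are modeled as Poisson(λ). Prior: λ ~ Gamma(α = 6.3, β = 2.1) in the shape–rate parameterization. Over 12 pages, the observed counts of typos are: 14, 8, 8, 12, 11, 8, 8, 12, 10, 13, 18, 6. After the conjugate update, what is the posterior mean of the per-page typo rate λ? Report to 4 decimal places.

With a Gamma(shape α, rate β) prior, the Poisson likelihood is conjugate: the posterior is Gamma(α + ΣXᵢ, β + n).
Sum of counts S = 128 over n = 12 pages.
Posterior: Gamma(α+S, β+n) = Gamma(6.3+128, 2.1+12) = Gamma(134.3, 14.1).
Posterior mean = α/β = 134.3/14.1 = 9.5248.

9.5248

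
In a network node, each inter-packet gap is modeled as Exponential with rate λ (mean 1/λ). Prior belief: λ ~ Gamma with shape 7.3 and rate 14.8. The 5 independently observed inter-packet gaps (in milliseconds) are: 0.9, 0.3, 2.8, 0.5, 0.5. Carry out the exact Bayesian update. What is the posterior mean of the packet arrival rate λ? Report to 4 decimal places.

With a Gamma(shape α, rate β) prior on the exponential rate λ, the posterior after n observations with total T = Σxᵢ is Gamma(α+n, β+T).
Sum of observations T = 5.0 milliseconds; n = 5.
Posterior: Gamma(7.3+5, 14.8+5.0) = Gamma(12.3, 19.8).
Posterior mean of λ = α/β = 12.3/19.8 = 0.6212.

0.6212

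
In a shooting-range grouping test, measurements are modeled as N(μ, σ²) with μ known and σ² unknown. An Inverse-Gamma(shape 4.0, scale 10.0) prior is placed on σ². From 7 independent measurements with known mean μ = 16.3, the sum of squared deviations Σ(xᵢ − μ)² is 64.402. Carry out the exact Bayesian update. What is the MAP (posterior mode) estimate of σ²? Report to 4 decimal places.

4.9648

With known mean μ and an Inverse-Gamma(α, β) prior on σ², the Normal likelihood is conjugate: posterior is Inv-Gamma(α + n/2, β + Σ(xᵢ−μ)²/2).
Posterior: Inv-Gamma(4.0 + 7/2, 10.0 + 64.402/2) = Inv-Gamma(7.50, 42.2010).
Mode = β/(α+1) = 42.2010/8.50 = 4.9648.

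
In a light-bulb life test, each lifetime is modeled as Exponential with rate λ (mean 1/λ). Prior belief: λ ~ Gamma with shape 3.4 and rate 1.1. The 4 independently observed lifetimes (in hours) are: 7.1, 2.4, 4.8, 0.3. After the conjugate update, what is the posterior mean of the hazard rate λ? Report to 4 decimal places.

With a Gamma(shape α, rate β) prior on the exponential rate λ, the posterior after n observations with total T = Σxᵢ is Gamma(α+n, β+T).
Sum of observations T = 14.6 hours; n = 4.
Posterior: Gamma(3.4+4, 1.1+14.6) = Gamma(7.4, 15.7).
Posterior mean of λ = α/β = 7.4/15.7 = 0.4713.

0.4713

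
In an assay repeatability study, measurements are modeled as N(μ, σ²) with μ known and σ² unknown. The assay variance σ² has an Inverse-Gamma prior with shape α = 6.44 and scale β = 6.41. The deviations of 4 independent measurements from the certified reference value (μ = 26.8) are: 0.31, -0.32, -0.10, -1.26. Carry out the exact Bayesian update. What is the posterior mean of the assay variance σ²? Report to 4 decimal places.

0.9823

With known mean μ and an Inverse-Gamma(α, β) prior on σ², the Normal likelihood is conjugate: posterior is Inv-Gamma(α + n/2, β + Σ(xᵢ−μ)²/2).
Σ(xᵢ−μ)² = (0.31)² + (-0.32)² + (-0.10)² + (-1.26)² = 1.7961.
Posterior: Inv-Gamma(6.44 + 4/2, 6.41 + 1.7961/2) = Inv-Gamma(8.44, 7.30805).
E[σ²|data] = β/(α−1) = 7.30805/7.44 = 0.9823.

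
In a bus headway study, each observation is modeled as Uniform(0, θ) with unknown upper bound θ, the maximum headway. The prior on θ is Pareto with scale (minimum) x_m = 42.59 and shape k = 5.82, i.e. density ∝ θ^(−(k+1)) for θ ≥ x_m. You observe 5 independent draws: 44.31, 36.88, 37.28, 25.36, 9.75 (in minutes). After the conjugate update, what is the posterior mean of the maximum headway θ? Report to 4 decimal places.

A Pareto(scale x_m, shape k) prior on the upper bound θ of Uniform(0, θ) is conjugate: posterior is Pareto(max(x_m, max xᵢ), k + n).
Sample maximum = 44.31; prior scale x_m = 42.59 → posterior scale = max = 44.31.
Posterior shape = 5.82 + 5 = 10.82.
E[θ|data] = k·x_m/(k−1) = 10.82·44.31/9.82 = 48.8222.

48.8222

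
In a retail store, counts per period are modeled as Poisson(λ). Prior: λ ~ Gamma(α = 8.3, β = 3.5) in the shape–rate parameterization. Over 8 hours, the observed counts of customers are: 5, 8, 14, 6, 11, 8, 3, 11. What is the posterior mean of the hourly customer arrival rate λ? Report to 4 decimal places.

6.4609

With a Gamma(shape α, rate β) prior, the Poisson likelihood is conjugate: the posterior is Gamma(α + ΣXᵢ, β + n).
Sum of counts S = 66 over n = 8 hours.
Posterior: Gamma(α+S, β+n) = Gamma(8.3+66, 3.5+8) = Gamma(74.3, 11.5).
Posterior mean = α/β = 74.3/11.5 = 6.4609.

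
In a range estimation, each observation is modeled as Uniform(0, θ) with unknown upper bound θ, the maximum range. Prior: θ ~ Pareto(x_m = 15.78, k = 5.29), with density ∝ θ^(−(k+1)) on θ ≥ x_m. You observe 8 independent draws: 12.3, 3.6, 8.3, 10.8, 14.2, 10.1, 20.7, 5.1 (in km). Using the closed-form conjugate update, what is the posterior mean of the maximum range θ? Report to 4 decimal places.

22.3843

A Pareto(scale x_m, shape k) prior on the upper bound θ of Uniform(0, θ) is conjugate: posterior is Pareto(max(x_m, max xᵢ), k + n).
Sample maximum = 20.7; prior scale x_m = 15.78 → posterior scale = max = 20.70.
Posterior shape = 5.29 + 8 = 13.29.
E[θ|data] = k·x_m/(k−1) = 13.29·20.70/12.29 = 22.3843.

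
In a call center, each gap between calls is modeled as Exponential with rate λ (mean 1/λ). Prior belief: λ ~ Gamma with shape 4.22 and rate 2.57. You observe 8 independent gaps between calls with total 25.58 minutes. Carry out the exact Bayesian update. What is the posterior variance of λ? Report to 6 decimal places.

0.015421

With a Gamma(shape α, rate β) prior on the exponential rate λ, the posterior after n observations with total T = Σxᵢ is Gamma(α+n, β+T).
Posterior: Gamma(4.22+8, 2.57+25.58) = Gamma(12.22, 28.15).
Var = α/β² = 0.015421.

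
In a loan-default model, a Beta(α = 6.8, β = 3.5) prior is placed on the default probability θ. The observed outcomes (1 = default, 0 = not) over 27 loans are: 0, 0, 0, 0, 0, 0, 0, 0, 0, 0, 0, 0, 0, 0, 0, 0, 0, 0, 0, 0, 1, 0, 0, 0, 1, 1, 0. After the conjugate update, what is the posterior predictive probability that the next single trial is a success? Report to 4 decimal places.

0.2627

The Beta prior is conjugate to a Binomial/Bernoulli likelihood; the update adds successes to α and failures to β.
Posterior: Beta(α+k, β+n−k) = Beta(6.8+3, 3.5+24) = Beta(9.8, 27.5).
For a single future Bernoulli trial, P(success | data) = α/(α+β) = 0.2627.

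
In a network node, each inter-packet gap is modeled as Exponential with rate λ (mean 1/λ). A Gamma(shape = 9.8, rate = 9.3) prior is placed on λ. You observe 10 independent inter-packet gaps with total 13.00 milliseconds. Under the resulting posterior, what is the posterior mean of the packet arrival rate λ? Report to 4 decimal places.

0.8879

With a Gamma(shape α, rate β) prior on the exponential rate λ, the posterior after n observations with total T = Σxᵢ is Gamma(α+n, β+T).
Posterior: Gamma(9.8+10, 9.3+13.00) = Gamma(19.8, 22.30).
Posterior mean of λ = α/β = 19.8/22.30 = 0.8879.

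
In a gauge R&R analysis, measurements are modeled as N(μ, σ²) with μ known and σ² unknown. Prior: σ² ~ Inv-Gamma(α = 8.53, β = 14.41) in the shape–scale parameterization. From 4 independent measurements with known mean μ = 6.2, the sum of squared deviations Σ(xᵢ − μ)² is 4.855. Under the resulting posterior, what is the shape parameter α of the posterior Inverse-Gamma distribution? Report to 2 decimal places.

With known mean μ and an Inverse-Gamma(α, β) prior on σ², the Normal likelihood is conjugate: posterior is Inv-Gamma(α + n/2, β + Σ(xᵢ−μ)²/2).
Posterior: Inv-Gamma(8.53 + 4/2, 14.41 + 4.855/2) = Inv-Gamma(10.53, 16.8375).
Posterior α = 10.53.

10.53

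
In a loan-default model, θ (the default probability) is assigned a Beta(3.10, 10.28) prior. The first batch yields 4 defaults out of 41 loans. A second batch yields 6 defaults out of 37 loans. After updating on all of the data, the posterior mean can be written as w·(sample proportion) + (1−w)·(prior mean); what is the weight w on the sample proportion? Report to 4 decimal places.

The Beta prior is conjugate to a Binomial/Bernoulli likelihood; the update adds successes to α and failures to β.
Total number of loans: n = 41 + 37 = 78.
Posterior mean = (α₀+k)/(α₀+β₀+n) = [n/(α₀+β₀+n)]·(k/n) + [(α₀+β₀)/(α₀+β₀+n)]·α₀/(α₀+β₀), so only n and the prior enter the weight.
The weight on the data is w = n/(α₀+β₀+n) = 78/(3.10+10.28+78) = 78/91.38 = 0.8536.

0.8536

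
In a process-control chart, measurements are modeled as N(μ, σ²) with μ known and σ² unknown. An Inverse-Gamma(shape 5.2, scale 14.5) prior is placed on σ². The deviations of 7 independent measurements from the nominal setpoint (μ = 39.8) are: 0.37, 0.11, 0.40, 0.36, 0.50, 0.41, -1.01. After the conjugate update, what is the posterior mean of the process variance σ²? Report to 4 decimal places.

2.0050

With known mean μ and an Inverse-Gamma(α, β) prior on σ², the Normal likelihood is conjugate: posterior is Inv-Gamma(α + n/2, β + Σ(xᵢ−μ)²/2).
Σ(xᵢ−μ)² = (0.37)² + (0.11)² + (0.40)² + (0.36)² + (0.50)² + (0.41)² + (-1.01)² = 1.8768.
Posterior: Inv-Gamma(5.2 + 7/2, 14.5 + 1.8768/2) = Inv-Gamma(8.70, 15.43840).
E[σ²|data] = β/(α−1) = 15.43840/7.70 = 2.0050.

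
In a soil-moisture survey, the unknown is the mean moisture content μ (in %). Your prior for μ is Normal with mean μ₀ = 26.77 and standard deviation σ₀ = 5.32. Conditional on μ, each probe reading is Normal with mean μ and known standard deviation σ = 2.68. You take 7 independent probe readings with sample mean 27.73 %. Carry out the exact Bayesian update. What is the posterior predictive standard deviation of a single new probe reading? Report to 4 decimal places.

For Normal data with known variance σ², a Normal(μ₀, σ₀²) prior on μ is conjugate. Posterior precision = 1/σ₀² + n/σ²; posterior mean is the precision-weighted average of μ₀ and x̄.
σ₀² = 5.32² = 28.3024, σ² = 2.68² = 7.1824; σ² + n·σ₀² = 7.1824 + 7·28.3024 = 205.2992.
Posterior precision = 1/σ₀² + n/σ² = 1/28.3024 + 7/7.1824 = (σ² + n·σ₀²)/(σ₀²σ²) = 205.2992/(28.3024·7.1824); posterior variance σₙ² = σ₀²σ²/(σ² + n·σ₀²) = 28.3024·7.1824/205.2992 = 0.990160.
Predictive variance for one new observation = σₙ² + σ² = 28.3024·7.1824/205.2992 + 7.1824 = σ²·(σ₀² + 205.2992)/205.2992 = 7.1824·233.6016/205.2992 = 8.172560; SD = √(7.1824·233.6016/205.2992) = 2.8588.

2.8588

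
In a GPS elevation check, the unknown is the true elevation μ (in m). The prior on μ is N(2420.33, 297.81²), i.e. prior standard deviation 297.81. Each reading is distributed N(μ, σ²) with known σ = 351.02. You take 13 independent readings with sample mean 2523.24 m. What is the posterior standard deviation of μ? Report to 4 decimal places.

For Normal data with known variance σ², a Normal(μ₀, σ₀²) prior on μ is conjugate. Posterior precision = 1/σ₀² + n/σ²; posterior mean is the precision-weighted average of μ₀ and x̄.
σ₀² = 297.81² = 88690.7961, σ² = 351.02² = 123215.0404; σ² + n·σ₀² = 123215.0404 + 13·88690.7961 = 1276195.3897.
Posterior precision = 1/σ₀² + n/σ² = 1/88690.7961 + 13/123215.0404 = (σ² + n·σ₀²)/(σ₀²σ²) = 1276195.3897/(88690.7961·123215.0404); posterior variance σₙ² = σ₀²σ²/(σ² + n·σ₀²) = 88690.7961·123215.0404/1276195.3897 = 8562.983468.
Posterior SD = √σₙ² = √(88690.7961·123215.0404/1276195.3897) = 92.5364.

92.5364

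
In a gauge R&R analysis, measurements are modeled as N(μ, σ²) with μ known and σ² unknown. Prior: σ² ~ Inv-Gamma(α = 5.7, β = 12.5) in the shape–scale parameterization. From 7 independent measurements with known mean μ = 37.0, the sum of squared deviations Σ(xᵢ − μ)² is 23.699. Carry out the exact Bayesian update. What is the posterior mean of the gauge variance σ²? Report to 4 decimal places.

With known mean μ and an Inverse-Gamma(α, β) prior on σ², the Normal likelihood is conjugate: posterior is Inv-Gamma(α + n/2, β + Σ(xᵢ−μ)²/2).
Posterior: Inv-Gamma(5.7 + 7/2, 12.5 + 23.699/2) = Inv-Gamma(9.20, 24.3495).
E[σ²|data] = β/(α−1) = 24.3495/8.20 = 2.9695.

2.9695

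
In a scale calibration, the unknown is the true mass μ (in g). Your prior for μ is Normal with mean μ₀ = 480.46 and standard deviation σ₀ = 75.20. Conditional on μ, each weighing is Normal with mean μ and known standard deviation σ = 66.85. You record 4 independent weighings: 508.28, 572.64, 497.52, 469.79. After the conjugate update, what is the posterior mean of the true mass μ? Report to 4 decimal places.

For Normal data with known variance σ², a Normal(μ₀, σ₀²) prior on μ is conjugate. Posterior precision = 1/σ₀² + n/σ²; posterior mean is the precision-weighted average of μ₀ and x̄.
Σxᵢ = 508.28 + 572.64 + 497.52 + 469.79 = 2048.23, so n·x̄ = 2048.23.
σ₀² = 75.20² = 5655.04, σ² = 66.85² = 4468.9225; σ² + n·σ₀² = 4468.9225 + 4·5655.04 = 27089.0825.
Posterior mean = (μ₀/σ₀² + n·x̄/σ²)/(1/σ₀² + n/σ²) = (σ²·μ₀ + σ₀²·n·x̄)/(σ² + n·σ₀²) = (4468.9225·480.46 + 5655.04·2048.23)/27089.0825 = 13729961.08355/27089.0825 = 506.8448.

506.8448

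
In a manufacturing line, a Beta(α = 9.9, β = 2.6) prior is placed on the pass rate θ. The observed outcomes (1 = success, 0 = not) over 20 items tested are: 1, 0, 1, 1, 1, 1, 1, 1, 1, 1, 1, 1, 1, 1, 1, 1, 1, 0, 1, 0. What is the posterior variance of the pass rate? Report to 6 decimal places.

The Beta prior is conjugate to a Binomial/Bernoulli likelihood; the update adds successes to α and failures to β.
Posterior: Beta(α+k, β+n−k) = Beta(9.9+17, 2.6+3) = Beta(26.9, 5.6).
Var = αβ/((α+β)²(α+β+1)) = 26.9·5.6/(32.5²·33.5) = 0.004257.

0.004257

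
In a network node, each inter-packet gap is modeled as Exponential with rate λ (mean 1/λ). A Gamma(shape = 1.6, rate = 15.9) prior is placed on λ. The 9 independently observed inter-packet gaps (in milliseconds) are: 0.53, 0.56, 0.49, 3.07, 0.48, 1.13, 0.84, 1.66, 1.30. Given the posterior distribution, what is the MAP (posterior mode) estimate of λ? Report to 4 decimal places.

0.3698

With a Gamma(shape α, rate β) prior on the exponential rate λ, the posterior after n observations with total T = Σxᵢ is Gamma(α+n, β+T).
Sum of observations T = 10.06 milliseconds; n = 9.
Posterior: Gamma(1.6+9, 15.9+10.06) = Gamma(10.6, 25.96).
Mode = (α−1)/β = 0.3698.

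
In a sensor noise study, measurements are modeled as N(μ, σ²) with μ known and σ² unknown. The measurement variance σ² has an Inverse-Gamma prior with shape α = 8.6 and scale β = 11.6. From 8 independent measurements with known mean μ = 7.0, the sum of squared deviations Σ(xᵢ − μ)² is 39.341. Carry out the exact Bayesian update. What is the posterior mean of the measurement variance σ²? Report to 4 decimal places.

2.6957

With known mean μ and an Inverse-Gamma(α, β) prior on σ², the Normal likelihood is conjugate: posterior is Inv-Gamma(α + n/2, β + Σ(xᵢ−μ)²/2).
Posterior: Inv-Gamma(8.6 + 8/2, 11.6 + 39.341/2) = Inv-Gamma(12.60, 31.2705).
E[σ²|data] = β/(α−1) = 31.2705/11.60 = 2.6957.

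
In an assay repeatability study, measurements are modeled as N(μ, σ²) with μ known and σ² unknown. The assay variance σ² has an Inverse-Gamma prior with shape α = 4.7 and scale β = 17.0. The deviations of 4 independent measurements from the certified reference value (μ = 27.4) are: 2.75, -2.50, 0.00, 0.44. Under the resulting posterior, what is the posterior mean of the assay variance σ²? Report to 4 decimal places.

With known mean μ and an Inverse-Gamma(α, β) prior on σ², the Normal likelihood is conjugate: posterior is Inv-Gamma(α + n/2, β + Σ(xᵢ−μ)²/2).
Σ(xᵢ−μ)² = (2.75)² + (-2.50)² + (0.00)² + (0.44)² = 14.0061.
Posterior: Inv-Gamma(4.7 + 4/2, 17.0 + 14.0061/2) = Inv-Gamma(6.70, 24.00305).
E[σ²|data] = β/(α−1) = 24.00305/5.70 = 4.2111.

4.2111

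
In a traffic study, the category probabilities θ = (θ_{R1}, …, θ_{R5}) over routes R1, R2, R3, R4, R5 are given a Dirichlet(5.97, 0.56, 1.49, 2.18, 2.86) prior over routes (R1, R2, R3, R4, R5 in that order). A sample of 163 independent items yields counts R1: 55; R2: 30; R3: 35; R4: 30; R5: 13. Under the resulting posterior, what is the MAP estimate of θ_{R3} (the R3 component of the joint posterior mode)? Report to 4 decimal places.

The Dirichlet prior is conjugate to the Multinomial likelihood: each posterior αⱼ = prior αⱼ + observed count nⱼ.
Posterior concentration: (60.97, 30.56, 36.49, 32.18, 15.86), total = 176.06.
Joint mode component: (α_{R3}−1)/(Σα−K) = 35.49/171.06 = 0.2075.

0.2075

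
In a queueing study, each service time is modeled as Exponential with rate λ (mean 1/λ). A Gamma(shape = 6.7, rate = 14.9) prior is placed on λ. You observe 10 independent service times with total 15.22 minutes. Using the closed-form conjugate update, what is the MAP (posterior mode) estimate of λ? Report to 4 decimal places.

0.5212

With a Gamma(shape α, rate β) prior on the exponential rate λ, the posterior after n observations with total T = Σxᵢ is Gamma(α+n, β+T).
Posterior: Gamma(6.7+10, 14.9+15.22) = Gamma(16.7, 30.12).
Mode = (α−1)/β = 0.5212.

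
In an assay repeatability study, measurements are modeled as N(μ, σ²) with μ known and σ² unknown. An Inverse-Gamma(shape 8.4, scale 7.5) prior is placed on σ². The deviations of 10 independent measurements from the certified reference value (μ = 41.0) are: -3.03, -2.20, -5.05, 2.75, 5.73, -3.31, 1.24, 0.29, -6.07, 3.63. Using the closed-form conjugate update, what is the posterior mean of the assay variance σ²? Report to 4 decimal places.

6.3515

With known mean μ and an Inverse-Gamma(α, β) prior on σ², the Normal likelihood is conjugate: posterior is Inv-Gamma(α + n/2, β + Σ(xᵢ−μ)²/2).
Σ(xᵢ−μ)² = (-3.03)² + (-2.20)² + (-5.05)² + (2.75)² + (5.73)² + (-3.31)² + (1.24)² + (0.29)² + (-6.07)² + (3.63)² = 142.5184.
Posterior: Inv-Gamma(8.4 + 10/2, 7.5 + 142.5184/2) = Inv-Gamma(13.40, 78.75920).
E[σ²|data] = β/(α−1) = 78.75920/12.40 = 6.3515.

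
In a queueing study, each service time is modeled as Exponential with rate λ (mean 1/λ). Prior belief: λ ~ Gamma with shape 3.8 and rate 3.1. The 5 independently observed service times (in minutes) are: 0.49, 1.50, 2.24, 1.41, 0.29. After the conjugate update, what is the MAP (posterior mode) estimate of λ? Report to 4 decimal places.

With a Gamma(shape α, rate β) prior on the exponential rate λ, the posterior after n observations with total T = Σxᵢ is Gamma(α+n, β+T).
Sum of observations T = 5.93 minutes; n = 5.
Posterior: Gamma(3.8+5, 3.1+5.93) = Gamma(8.8, 9.03).
Mode = (α−1)/β = 0.8638.

0.8638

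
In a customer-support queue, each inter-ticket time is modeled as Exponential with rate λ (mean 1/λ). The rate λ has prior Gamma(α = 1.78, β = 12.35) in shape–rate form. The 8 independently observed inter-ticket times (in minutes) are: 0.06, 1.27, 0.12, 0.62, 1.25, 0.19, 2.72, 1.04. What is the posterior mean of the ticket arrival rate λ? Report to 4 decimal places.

With a Gamma(shape α, rate β) prior on the exponential rate λ, the posterior after n observations with total T = Σxᵢ is Gamma(α+n, β+T).
Sum of observations T = 7.27 minutes; n = 8.
Posterior: Gamma(1.78+8, 12.35+7.27) = Gamma(9.78, 19.62).
Posterior mean of λ = α/β = 9.78/19.62 = 0.4985.

0.4985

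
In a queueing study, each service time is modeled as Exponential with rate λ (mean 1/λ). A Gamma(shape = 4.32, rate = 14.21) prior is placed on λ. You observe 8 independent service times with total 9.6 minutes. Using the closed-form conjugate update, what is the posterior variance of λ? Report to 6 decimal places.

0.021732

With a Gamma(shape α, rate β) prior on the exponential rate λ, the posterior after n observations with total T = Σxᵢ is Gamma(α+n, β+T).
Posterior: Gamma(4.32+8, 14.21+9.6) = Gamma(12.32, 23.81).
Var = α/β² = 0.021732.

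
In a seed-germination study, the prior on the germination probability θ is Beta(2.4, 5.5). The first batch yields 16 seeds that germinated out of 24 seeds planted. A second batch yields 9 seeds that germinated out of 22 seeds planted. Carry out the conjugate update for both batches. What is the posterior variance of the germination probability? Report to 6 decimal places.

0.004552

The Beta prior is conjugate to a Binomial/Bernoulli likelihood; the update adds successes to α and failures to β.
After batch 1: Beta(2.4+16, 5.5+8) = Beta(18.4, 13.5).
After batch 2: Beta(18.4+9, 13.5+13) = Beta(27.4, 26.5).
Var = αβ/((α+β)²(α+β+1)) = 27.4·26.5/(53.9²·54.9) = 0.004552.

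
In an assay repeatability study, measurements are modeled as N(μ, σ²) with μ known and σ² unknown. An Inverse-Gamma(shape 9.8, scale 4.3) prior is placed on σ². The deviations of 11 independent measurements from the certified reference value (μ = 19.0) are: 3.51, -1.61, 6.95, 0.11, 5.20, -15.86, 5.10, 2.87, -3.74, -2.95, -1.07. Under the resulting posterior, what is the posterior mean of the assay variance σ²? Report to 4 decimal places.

14.2828

With known mean μ and an Inverse-Gamma(α, β) prior on σ², the Normal likelihood is conjugate: posterior is Inv-Gamma(α + n/2, β + Σ(xᵢ−μ)²/2).
Σ(xᵢ−μ)² = (3.51)² + (-1.61)² + (6.95)² + (0.11)² + (5.20)² + (-15.86)² + (5.10)² + (2.87)² + (-3.74)² + (-2.95)² + (-1.07)² = 399.8883.
Posterior: Inv-Gamma(9.8 + 11/2, 4.3 + 399.8883/2) = Inv-Gamma(15.30, 204.24415).
E[σ²|data] = β/(α−1) = 204.24415/14.30 = 14.2828.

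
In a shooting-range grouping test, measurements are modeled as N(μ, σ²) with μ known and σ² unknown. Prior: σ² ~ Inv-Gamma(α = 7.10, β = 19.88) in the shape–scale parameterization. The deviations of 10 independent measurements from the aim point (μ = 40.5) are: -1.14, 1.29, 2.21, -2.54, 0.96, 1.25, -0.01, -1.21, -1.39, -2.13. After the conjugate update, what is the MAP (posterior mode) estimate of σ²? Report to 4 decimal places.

With known mean μ and an Inverse-Gamma(α, β) prior on σ², the Normal likelihood is conjugate: posterior is Inv-Gamma(α + n/2, β + Σ(xᵢ−μ)²/2).
Σ(xᵢ−μ)² = (-1.14)² + (1.29)² + (2.21)² + (-2.54)² + (0.96)² + (1.25)² + (-0.01)² + (-1.21)² + (-1.39)² + (-2.13)² = 24.7167.
Posterior: Inv-Gamma(7.10 + 10/2, 19.88 + 24.7167/2) = Inv-Gamma(12.10, 32.23835).
Mode = β/(α+1) = 32.23835/13.10 = 2.4609.

2.4609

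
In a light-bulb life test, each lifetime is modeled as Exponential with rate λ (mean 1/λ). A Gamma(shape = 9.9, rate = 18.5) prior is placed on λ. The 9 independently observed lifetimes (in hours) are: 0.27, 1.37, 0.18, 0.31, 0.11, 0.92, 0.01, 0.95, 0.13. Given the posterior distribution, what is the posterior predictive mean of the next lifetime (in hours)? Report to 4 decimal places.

1.2709

With a Gamma(shape α, rate β) prior on the exponential rate λ, the posterior after n observations with total T = Σxᵢ is Gamma(α+n, β+T).
Sum of observations T = 4.25 hours; n = 9.
Posterior: Gamma(9.9+9, 18.5+4.25) = Gamma(18.9, 22.75).
The predictive distribution for the next observation is Lomax; its mean is β/(α−1) = 22.75/17.9 = 1.2709.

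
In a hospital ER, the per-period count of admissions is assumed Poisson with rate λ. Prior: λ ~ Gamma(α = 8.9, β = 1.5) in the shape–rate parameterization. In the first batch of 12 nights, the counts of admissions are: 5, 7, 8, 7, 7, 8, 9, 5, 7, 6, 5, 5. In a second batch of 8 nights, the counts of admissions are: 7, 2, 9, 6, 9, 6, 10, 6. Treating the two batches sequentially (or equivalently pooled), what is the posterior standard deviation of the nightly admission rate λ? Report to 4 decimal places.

With a Gamma(shape α, rate β) prior, the Poisson likelihood is conjugate: the posterior is Gamma(α + ΣXᵢ, β + n).
Batch 1: sum of counts S = 79 over n = 12 nights.
After batch 1: Gamma(α+S, β+n) = Gamma(8.9+79, 1.5+12) = Gamma(87.9, 13.5).
Batch 2: sum of counts S = 55 over n = 8 nights.
After batch 2: Gamma(α+S, β+n) = Gamma(87.9+55, 13.5+8) = Gamma(142.9, 21.5).
SD = √α/β = √142.9/21.5 = 0.5560.

0.5560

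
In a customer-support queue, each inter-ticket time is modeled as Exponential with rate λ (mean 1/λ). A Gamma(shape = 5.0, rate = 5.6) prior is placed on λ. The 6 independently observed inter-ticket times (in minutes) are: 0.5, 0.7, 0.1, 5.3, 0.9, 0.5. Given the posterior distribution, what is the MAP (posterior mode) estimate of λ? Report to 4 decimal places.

With a Gamma(shape α, rate β) prior on the exponential rate λ, the posterior after n observations with total T = Σxᵢ is Gamma(α+n, β+T).
Sum of observations T = 8.0 minutes; n = 6.
Posterior: Gamma(5.0+6, 5.6+8.0) = Gamma(11.0, 13.6).
Mode = (α−1)/β = 0.7353.

0.7353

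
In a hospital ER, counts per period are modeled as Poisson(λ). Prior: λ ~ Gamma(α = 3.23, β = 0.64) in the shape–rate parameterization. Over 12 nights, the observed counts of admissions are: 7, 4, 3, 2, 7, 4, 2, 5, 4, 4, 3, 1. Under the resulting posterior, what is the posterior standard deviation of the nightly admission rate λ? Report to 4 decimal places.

With a Gamma(shape α, rate β) prior, the Poisson likelihood is conjugate: the posterior is Gamma(α + ΣXᵢ, β + n).
Sum of counts S = 46 over n = 12 nights.
Posterior: Gamma(α+S, β+n) = Gamma(3.23+46, 0.64+12) = Gamma(49.23, 12.64).
SD = √α/β = √49.23/12.64 = 0.5551.

0.5551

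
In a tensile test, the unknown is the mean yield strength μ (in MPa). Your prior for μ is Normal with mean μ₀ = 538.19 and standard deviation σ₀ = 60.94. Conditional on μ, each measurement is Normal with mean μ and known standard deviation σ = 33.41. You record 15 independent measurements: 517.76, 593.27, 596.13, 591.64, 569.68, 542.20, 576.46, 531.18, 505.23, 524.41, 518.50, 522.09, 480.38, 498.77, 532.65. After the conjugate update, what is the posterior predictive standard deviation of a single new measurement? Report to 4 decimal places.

For Normal data with known variance σ², a Normal(μ₀, σ₀²) prior on μ is conjugate. Posterior precision = 1/σ₀² + n/σ²; posterior mean is the precision-weighted average of μ₀ and x̄.
σ₀² = 60.94² = 3713.6836, σ² = 33.41² = 1116.2281; σ² + n·σ₀² = 1116.2281 + 15·3713.6836 = 56821.4821.
Posterior precision = 1/σ₀² + n/σ² = 1/3713.6836 + 15/1116.2281 = (σ² + n·σ₀²)/(σ₀²σ²) = 56821.4821/(3713.6836·1116.2281); posterior variance σₙ² = σ₀²σ²/(σ² + n·σ₀²) = 3713.6836·1116.2281/56821.4821 = 72.953359.
Predictive variance for one new observation = σₙ² + σ² = 3713.6836·1116.2281/56821.4821 + 1116.2281 = σ²·(σ₀² + 56821.4821)/56821.4821 = 1116.2281·60535.1657/56821.4821 = 1189.181459; SD = √(1116.2281·60535.1657/56821.4821) = 34.4845.

34.4845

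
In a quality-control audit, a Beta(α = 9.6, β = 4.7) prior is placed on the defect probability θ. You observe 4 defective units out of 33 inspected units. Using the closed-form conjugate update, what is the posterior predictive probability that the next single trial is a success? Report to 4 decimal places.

0.2875

The Beta prior is conjugate to a Binomial/Bernoulli likelihood; the update adds successes to α and failures to β.
Posterior: Beta(α+k, β+n−k) = Beta(9.6+4, 4.7+29) = Beta(13.6, 33.7).
For a single future Bernoulli trial, P(success | data) = α/(α+β) = 0.2875.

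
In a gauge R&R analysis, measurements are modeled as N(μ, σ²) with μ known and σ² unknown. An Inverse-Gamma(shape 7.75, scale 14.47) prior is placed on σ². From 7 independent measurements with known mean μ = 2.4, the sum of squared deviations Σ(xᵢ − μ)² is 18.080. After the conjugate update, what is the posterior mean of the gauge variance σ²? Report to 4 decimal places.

2.2937

With known mean μ and an Inverse-Gamma(α, β) prior on σ², the Normal likelihood is conjugate: posterior is Inv-Gamma(α + n/2, β + Σ(xᵢ−μ)²/2).
Posterior: Inv-Gamma(7.75 + 7/2, 14.47 + 18.080/2) = Inv-Gamma(11.25, 23.5100).
E[σ²|data] = β/(α−1) = 23.5100/10.25 = 2.2937.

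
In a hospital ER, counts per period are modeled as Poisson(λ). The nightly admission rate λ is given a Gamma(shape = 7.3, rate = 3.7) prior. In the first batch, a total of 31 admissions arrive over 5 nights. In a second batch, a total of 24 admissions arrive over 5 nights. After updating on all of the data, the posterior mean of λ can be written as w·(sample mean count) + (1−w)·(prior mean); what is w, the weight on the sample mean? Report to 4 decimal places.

With a Gamma(shape α, rate β) prior, the Poisson likelihood is conjugate: the posterior is Gamma(α + ΣXᵢ, β + n).
Total number of nights: n = 5 + 5 = 10.
Posterior mean = (α₀+S)/(β₀+n) = [n/(β₀+n)]·(S/n) + [β₀/(β₀+n)]·(α₀/β₀), so only n and β₀ enter the weight.
Weight on data w = n/(β₀+n) = 10/(3.7+10) = 10/13.7 = 0.7299.

0.7299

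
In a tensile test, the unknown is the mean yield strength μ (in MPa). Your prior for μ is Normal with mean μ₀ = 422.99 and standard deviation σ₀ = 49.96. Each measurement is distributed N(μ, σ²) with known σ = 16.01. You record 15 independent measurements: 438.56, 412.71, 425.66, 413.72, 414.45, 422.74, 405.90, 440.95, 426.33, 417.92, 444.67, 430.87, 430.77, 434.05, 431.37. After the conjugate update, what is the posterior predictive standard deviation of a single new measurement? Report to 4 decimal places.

16.5315

For Normal data with known variance σ², a Normal(μ₀, σ₀²) prior on μ is conjugate. Posterior precision = 1/σ₀² + n/σ²; posterior mean is the precision-weighted average of μ₀ and x̄.
σ₀² = 49.96² = 2496.0016, σ² = 16.01² = 256.3201; σ² + n·σ₀² = 256.3201 + 15·2496.0016 = 37696.3441.
Posterior precision = 1/σ₀² + n/σ² = 1/2496.0016 + 15/256.3201 = (σ² + n·σ₀²)/(σ₀²σ²) = 37696.3441/(2496.0016·256.3201); posterior variance σₙ² = σ₀²σ²/(σ² + n·σ₀²) = 2496.0016·256.3201/37696.3441 = 16.971815.
Predictive variance for one new observation = σₙ² + σ² = 2496.0016·256.3201/37696.3441 + 256.3201 = σ²·(σ₀² + 37696.3441)/37696.3441 = 256.3201·40192.3457/37696.3441 = 273.291915; SD = √(256.3201·40192.3457/37696.3441) = 16.5315.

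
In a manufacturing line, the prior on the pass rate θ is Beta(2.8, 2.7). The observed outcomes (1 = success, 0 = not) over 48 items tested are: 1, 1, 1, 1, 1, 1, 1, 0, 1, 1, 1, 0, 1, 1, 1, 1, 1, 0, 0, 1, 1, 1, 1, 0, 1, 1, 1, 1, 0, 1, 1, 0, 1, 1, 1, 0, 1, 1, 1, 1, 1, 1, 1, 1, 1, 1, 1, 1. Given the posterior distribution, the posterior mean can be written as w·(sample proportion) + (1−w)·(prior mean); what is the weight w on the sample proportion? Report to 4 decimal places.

0.8972

The Beta prior is conjugate to a Binomial/Bernoulli likelihood; the update adds successes to α and failures to β.
Posterior mean = (α₀+k)/(α₀+β₀+n) = [n/(α₀+β₀+n)]·(k/n) + [(α₀+β₀)/(α₀+β₀+n)]·α₀/(α₀+β₀), so only n and the prior enter the weight.
The weight on the data is w = n/(α₀+β₀+n) = 48/(2.8+2.7+48) = 48/53.5 = 0.8972.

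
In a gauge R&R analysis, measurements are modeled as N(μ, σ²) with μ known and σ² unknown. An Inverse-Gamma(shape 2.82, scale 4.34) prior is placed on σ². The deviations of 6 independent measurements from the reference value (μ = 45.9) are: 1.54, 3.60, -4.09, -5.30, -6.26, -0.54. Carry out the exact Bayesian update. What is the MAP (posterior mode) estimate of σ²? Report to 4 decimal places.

7.9405

With known mean μ and an Inverse-Gamma(α, β) prior on σ², the Normal likelihood is conjugate: posterior is Inv-Gamma(α + n/2, β + Σ(xᵢ−μ)²/2).
Σ(xᵢ−μ)² = (1.54)² + (3.60)² + (-4.09)² + (-5.30)² + (-6.26)² + (-0.54)² = 99.6289.
Posterior: Inv-Gamma(2.82 + 6/2, 4.34 + 99.6289/2) = Inv-Gamma(5.82, 54.15445).
Mode = β/(α+1) = 54.15445/6.82 = 7.9405.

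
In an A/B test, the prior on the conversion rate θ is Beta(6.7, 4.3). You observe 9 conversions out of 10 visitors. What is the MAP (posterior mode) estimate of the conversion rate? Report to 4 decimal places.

The Beta prior is conjugate to a Binomial/Bernoulli likelihood; the update adds successes to α and failures to β.
Posterior: Beta(α+k, β+n−k) = Beta(6.7+9, 4.3+1) = Beta(15.7, 5.3).
Mode of Beta(a,b) for a,b>1 is (a−1)/(a+b−2) = 14.7/19.0 = 0.7737.

0.7737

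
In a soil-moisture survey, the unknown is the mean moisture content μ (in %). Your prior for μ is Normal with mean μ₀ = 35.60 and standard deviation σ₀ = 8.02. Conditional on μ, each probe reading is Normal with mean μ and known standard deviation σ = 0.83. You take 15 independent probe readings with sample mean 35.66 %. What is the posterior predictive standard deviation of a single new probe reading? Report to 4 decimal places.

For Normal data with known variance σ², a Normal(μ₀, σ₀²) prior on μ is conjugate. Posterior precision = 1/σ₀² + n/σ²; posterior mean is the precision-weighted average of μ₀ and x̄.
σ₀² = 8.02² = 64.3204, σ² = 0.83² = 0.6889; σ² + n·σ₀² = 0.6889 + 15·64.3204 = 965.4949.
Posterior precision = 1/σ₀² + n/σ² = 1/64.3204 + 15/0.6889 = (σ² + n·σ₀²)/(σ₀²σ²) = 965.4949/(64.3204·0.6889); posterior variance σₙ² = σ₀²σ²/(σ² + n·σ₀²) = 64.3204·0.6889/965.4949 = 0.045894.
Predictive variance for one new observation = σₙ² + σ² = 64.3204·0.6889/965.4949 + 0.6889 = σ²·(σ₀² + 965.4949)/965.4949 = 0.6889·1029.8153/965.4949 = 0.734794; SD = √(0.6889·1029.8153/965.4949) = 0.8572.

0.8572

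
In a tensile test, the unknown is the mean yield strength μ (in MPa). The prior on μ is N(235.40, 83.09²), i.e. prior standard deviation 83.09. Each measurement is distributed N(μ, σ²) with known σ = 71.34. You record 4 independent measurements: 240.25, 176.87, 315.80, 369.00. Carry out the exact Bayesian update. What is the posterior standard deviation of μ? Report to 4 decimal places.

For Normal data with known variance σ², a Normal(μ₀, σ₀²) prior on μ is conjugate. Posterior precision = 1/σ₀² + n/σ²; posterior mean is the precision-weighted average of μ₀ and x̄.
σ₀² = 83.09² = 6903.9481, σ² = 71.34² = 5089.3956; σ² + n·σ₀² = 5089.3956 + 4·6903.9481 = 32705.188.
Posterior precision = 1/σ₀² + n/σ² = 1/6903.9481 + 4/5089.3956 = (σ² + n·σ₀²)/(σ₀²σ²) = 32705.188/(6903.9481·5089.3956); posterior variance σₙ² = σ₀²σ²/(σ² + n·σ₀²) = 6903.9481·5089.3956/32705.188 = 1074.353191.
Posterior SD = √σₙ² = √(6903.9481·5089.3956/32705.188) = 32.7773.

32.7773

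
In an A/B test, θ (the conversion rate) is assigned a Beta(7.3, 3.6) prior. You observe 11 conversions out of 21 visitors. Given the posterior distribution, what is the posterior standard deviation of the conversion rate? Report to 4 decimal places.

0.0862

The Beta prior is conjugate to a Binomial/Bernoulli likelihood; the update adds successes to α and failures to β.
Posterior: Beta(α+k, β+n−k) = Beta(7.3+11, 3.6+10) = Beta(18.3, 13.6).
Var = αβ/((α+β)²(α+β+1)) = 18.3·13.6/(31.9²·32.9) = 0.00743383; SD = √0.00743383 = 0.0862.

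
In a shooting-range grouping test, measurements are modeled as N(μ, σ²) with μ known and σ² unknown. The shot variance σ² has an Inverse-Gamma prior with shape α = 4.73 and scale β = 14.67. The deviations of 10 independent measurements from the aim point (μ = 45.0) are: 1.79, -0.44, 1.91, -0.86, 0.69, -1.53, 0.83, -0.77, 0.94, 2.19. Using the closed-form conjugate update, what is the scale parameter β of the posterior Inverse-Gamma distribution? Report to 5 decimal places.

With known mean μ and an Inverse-Gamma(α, β) prior on σ², the Normal likelihood is conjugate: posterior is Inv-Gamma(α + n/2, β + Σ(xᵢ−μ)²/2).
Σ(xᵢ−μ)² = (1.79)² + (-0.44)² + (1.91)² + (-0.86)² + (0.69)² + (-1.53)² + (0.83)² + (-0.77)² + (0.94)² + (2.19)² = 17.5639.
Posterior: Inv-Gamma(4.73 + 10/2, 14.67 + 17.5639/2) = Inv-Gamma(9.73, 23.45195).
Posterior β = 23.45195.

23.45195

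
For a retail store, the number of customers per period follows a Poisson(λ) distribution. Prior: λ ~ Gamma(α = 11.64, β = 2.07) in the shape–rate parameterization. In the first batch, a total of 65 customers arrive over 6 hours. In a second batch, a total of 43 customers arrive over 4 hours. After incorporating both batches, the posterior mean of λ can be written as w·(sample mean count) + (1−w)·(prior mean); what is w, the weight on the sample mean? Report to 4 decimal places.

0.8285

With a Gamma(shape α, rate β) prior, the Poisson likelihood is conjugate: the posterior is Gamma(α + ΣXᵢ, β + n).
Total number of hours: n = 6 + 4 = 10.
Posterior mean = (α₀+S)/(β₀+n) = [n/(β₀+n)]·(S/n) + [β₀/(β₀+n)]·(α₀/β₀), so only n and β₀ enter the weight.
Weight on data w = n/(β₀+n) = 10/(2.07+10) = 10/12.07 = 0.8285.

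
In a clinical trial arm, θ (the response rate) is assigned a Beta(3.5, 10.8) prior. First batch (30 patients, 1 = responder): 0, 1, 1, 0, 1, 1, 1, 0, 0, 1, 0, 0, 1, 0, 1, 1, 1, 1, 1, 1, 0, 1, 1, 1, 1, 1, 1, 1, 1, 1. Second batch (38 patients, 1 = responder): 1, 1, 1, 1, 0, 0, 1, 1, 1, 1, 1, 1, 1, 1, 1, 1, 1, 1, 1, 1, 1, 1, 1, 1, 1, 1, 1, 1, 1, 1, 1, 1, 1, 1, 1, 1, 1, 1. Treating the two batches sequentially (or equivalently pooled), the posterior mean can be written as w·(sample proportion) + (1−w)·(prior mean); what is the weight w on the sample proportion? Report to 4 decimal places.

0.8262

The Beta prior is conjugate to a Binomial/Bernoulli likelihood; the update adds successes to α and failures to β.
Total number of patients: n = 30 + 38 = 68.
Posterior mean = (α₀+k)/(α₀+β₀+n) = [n/(α₀+β₀+n)]·(k/n) + [(α₀+β₀)/(α₀+β₀+n)]·α₀/(α₀+β₀), so only n and the prior enter the weight.
The weight on the data is w = n/(α₀+β₀+n) = 68/(3.5+10.8+68) = 68/82.3 = 0.8262.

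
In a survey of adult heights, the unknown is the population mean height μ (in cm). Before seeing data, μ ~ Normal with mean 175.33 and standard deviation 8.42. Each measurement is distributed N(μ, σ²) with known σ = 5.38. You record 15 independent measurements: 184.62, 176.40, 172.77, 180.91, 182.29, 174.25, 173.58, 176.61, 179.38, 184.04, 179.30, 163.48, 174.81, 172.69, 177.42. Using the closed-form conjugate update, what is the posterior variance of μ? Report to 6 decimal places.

1.878499

For Normal data with known variance σ², a Normal(μ₀, σ₀²) prior on μ is conjugate. Posterior precision = 1/σ₀² + n/σ²; posterior mean is the precision-weighted average of μ₀ and x̄.
σ₀² = 8.42² = 70.8964, σ² = 5.38² = 28.9444; σ² + n·σ₀² = 28.9444 + 15·70.8964 = 1092.3904.
Posterior precision = 1/σ₀² + n/σ² = 1/70.8964 + 15/28.9444 = (σ² + n·σ₀²)/(σ₀²σ²) = 1092.3904/(70.8964·28.9444); posterior variance σₙ² = σ₀²σ²/(σ² + n·σ₀²) = 70.8964·28.9444/1092.3904 = 1.878499.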